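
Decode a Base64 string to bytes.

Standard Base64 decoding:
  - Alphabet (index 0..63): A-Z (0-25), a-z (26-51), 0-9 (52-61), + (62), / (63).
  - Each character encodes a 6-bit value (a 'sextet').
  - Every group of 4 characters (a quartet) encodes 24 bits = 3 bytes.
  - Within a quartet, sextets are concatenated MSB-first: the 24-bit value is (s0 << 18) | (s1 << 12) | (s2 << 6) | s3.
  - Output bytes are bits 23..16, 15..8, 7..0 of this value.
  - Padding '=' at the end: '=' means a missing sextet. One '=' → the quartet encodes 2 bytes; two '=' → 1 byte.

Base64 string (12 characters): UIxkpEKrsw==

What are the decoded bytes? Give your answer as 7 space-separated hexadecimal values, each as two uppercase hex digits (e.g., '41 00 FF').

After char 0 ('U'=20): chars_in_quartet=1 acc=0x14 bytes_emitted=0
After char 1 ('I'=8): chars_in_quartet=2 acc=0x508 bytes_emitted=0
After char 2 ('x'=49): chars_in_quartet=3 acc=0x14231 bytes_emitted=0
After char 3 ('k'=36): chars_in_quartet=4 acc=0x508C64 -> emit 50 8C 64, reset; bytes_emitted=3
After char 4 ('p'=41): chars_in_quartet=1 acc=0x29 bytes_emitted=3
After char 5 ('E'=4): chars_in_quartet=2 acc=0xA44 bytes_emitted=3
After char 6 ('K'=10): chars_in_quartet=3 acc=0x2910A bytes_emitted=3
After char 7 ('r'=43): chars_in_quartet=4 acc=0xA442AB -> emit A4 42 AB, reset; bytes_emitted=6
After char 8 ('s'=44): chars_in_quartet=1 acc=0x2C bytes_emitted=6
After char 9 ('w'=48): chars_in_quartet=2 acc=0xB30 bytes_emitted=6
Padding '==': partial quartet acc=0xB30 -> emit B3; bytes_emitted=7

Answer: 50 8C 64 A4 42 AB B3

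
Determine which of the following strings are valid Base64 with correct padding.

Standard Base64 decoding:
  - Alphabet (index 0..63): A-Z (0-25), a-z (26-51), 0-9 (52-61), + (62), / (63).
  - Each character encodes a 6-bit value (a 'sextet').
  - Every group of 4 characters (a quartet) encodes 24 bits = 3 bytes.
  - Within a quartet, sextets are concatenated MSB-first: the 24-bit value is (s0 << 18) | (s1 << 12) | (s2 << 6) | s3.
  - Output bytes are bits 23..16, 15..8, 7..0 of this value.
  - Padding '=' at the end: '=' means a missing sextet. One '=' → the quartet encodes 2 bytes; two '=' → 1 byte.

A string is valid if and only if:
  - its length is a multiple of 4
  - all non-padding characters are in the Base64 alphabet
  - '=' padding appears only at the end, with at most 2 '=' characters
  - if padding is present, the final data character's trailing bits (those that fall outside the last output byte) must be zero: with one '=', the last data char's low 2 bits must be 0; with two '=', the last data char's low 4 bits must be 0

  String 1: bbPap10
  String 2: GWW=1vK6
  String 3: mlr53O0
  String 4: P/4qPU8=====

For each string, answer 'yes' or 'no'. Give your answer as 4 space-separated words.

String 1: 'bbPap10' → invalid (len=7 not mult of 4)
String 2: 'GWW=1vK6' → invalid (bad char(s): ['=']; '=' in middle)
String 3: 'mlr53O0' → invalid (len=7 not mult of 4)
String 4: 'P/4qPU8=====' → invalid (5 pad chars (max 2))

Answer: no no no no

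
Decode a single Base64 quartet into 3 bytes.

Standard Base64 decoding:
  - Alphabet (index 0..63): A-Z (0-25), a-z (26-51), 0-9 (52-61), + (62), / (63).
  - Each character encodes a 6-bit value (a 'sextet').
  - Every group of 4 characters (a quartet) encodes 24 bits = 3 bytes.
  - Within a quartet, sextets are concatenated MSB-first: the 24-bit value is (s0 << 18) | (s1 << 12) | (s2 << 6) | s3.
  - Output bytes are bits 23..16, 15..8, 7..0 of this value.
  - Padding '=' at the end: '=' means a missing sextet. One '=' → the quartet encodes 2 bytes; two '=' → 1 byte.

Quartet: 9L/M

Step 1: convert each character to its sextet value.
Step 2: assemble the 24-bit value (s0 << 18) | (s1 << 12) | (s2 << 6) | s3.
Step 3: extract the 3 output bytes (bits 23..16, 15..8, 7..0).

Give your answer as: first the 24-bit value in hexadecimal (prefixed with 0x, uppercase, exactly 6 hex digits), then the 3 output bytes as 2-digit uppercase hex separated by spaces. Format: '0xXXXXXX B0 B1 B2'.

Answer: 0xF4BFCC F4 BF CC

Derivation:
Sextets: 9=61, L=11, /=63, M=12
24-bit: (61<<18) | (11<<12) | (63<<6) | 12
      = 0xF40000 | 0x00B000 | 0x000FC0 | 0x00000C
      = 0xF4BFCC
Bytes: (v>>16)&0xFF=F4, (v>>8)&0xFF=BF, v&0xFF=CC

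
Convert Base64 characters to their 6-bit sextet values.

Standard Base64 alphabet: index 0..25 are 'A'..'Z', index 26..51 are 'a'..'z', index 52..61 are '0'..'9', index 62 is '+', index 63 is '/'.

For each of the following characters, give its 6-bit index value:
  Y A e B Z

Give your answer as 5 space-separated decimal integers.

Answer: 24 0 30 1 25

Derivation:
'Y': A..Z range, ord('Y') − ord('A') = 24
'A': A..Z range, ord('A') − ord('A') = 0
'e': a..z range, 26 + ord('e') − ord('a') = 30
'B': A..Z range, ord('B') − ord('A') = 1
'Z': A..Z range, ord('Z') − ord('A') = 25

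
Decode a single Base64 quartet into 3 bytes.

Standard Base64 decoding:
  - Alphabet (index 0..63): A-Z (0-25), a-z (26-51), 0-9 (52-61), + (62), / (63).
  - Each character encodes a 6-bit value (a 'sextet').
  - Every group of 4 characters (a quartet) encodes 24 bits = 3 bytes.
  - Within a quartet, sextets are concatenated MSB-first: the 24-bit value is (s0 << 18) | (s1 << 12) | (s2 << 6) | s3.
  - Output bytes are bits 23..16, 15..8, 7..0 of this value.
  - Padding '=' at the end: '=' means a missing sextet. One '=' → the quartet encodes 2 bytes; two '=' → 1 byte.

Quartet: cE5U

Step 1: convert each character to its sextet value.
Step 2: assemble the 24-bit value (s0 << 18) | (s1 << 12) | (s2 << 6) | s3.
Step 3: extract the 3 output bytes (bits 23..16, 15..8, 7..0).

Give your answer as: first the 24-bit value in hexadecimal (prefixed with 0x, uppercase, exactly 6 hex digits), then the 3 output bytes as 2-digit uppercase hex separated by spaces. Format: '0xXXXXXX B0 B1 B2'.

Sextets: c=28, E=4, 5=57, U=20
24-bit: (28<<18) | (4<<12) | (57<<6) | 20
      = 0x700000 | 0x004000 | 0x000E40 | 0x000014
      = 0x704E54
Bytes: (v>>16)&0xFF=70, (v>>8)&0xFF=4E, v&0xFF=54

Answer: 0x704E54 70 4E 54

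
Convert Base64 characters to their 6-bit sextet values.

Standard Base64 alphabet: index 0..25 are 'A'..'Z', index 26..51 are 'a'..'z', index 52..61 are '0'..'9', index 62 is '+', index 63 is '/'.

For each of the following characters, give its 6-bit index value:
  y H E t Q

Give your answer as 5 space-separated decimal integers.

'y': a..z range, 26 + ord('y') − ord('a') = 50
'H': A..Z range, ord('H') − ord('A') = 7
'E': A..Z range, ord('E') − ord('A') = 4
't': a..z range, 26 + ord('t') − ord('a') = 45
'Q': A..Z range, ord('Q') − ord('A') = 16

Answer: 50 7 4 45 16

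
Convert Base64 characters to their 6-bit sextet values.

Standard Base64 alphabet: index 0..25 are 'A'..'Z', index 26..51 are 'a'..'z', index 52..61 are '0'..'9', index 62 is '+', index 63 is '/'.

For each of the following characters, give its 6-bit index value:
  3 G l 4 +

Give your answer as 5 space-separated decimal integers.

'3': 0..9 range, 52 + ord('3') − ord('0') = 55
'G': A..Z range, ord('G') − ord('A') = 6
'l': a..z range, 26 + ord('l') − ord('a') = 37
'4': 0..9 range, 52 + ord('4') − ord('0') = 56
'+': index 62

Answer: 55 6 37 56 62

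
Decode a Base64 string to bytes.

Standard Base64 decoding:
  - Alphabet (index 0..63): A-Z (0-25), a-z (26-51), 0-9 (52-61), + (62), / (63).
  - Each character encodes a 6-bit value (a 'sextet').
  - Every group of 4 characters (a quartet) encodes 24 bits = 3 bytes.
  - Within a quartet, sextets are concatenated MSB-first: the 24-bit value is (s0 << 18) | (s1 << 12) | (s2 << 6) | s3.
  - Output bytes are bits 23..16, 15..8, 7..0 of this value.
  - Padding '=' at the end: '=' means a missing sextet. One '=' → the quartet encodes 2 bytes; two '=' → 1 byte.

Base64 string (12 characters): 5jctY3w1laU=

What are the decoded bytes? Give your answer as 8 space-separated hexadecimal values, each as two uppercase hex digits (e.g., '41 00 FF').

After char 0 ('5'=57): chars_in_quartet=1 acc=0x39 bytes_emitted=0
After char 1 ('j'=35): chars_in_quartet=2 acc=0xE63 bytes_emitted=0
After char 2 ('c'=28): chars_in_quartet=3 acc=0x398DC bytes_emitted=0
After char 3 ('t'=45): chars_in_quartet=4 acc=0xE6372D -> emit E6 37 2D, reset; bytes_emitted=3
After char 4 ('Y'=24): chars_in_quartet=1 acc=0x18 bytes_emitted=3
After char 5 ('3'=55): chars_in_quartet=2 acc=0x637 bytes_emitted=3
After char 6 ('w'=48): chars_in_quartet=3 acc=0x18DF0 bytes_emitted=3
After char 7 ('1'=53): chars_in_quartet=4 acc=0x637C35 -> emit 63 7C 35, reset; bytes_emitted=6
After char 8 ('l'=37): chars_in_quartet=1 acc=0x25 bytes_emitted=6
After char 9 ('a'=26): chars_in_quartet=2 acc=0x95A bytes_emitted=6
After char 10 ('U'=20): chars_in_quartet=3 acc=0x25694 bytes_emitted=6
Padding '=': partial quartet acc=0x25694 -> emit 95 A5; bytes_emitted=8

Answer: E6 37 2D 63 7C 35 95 A5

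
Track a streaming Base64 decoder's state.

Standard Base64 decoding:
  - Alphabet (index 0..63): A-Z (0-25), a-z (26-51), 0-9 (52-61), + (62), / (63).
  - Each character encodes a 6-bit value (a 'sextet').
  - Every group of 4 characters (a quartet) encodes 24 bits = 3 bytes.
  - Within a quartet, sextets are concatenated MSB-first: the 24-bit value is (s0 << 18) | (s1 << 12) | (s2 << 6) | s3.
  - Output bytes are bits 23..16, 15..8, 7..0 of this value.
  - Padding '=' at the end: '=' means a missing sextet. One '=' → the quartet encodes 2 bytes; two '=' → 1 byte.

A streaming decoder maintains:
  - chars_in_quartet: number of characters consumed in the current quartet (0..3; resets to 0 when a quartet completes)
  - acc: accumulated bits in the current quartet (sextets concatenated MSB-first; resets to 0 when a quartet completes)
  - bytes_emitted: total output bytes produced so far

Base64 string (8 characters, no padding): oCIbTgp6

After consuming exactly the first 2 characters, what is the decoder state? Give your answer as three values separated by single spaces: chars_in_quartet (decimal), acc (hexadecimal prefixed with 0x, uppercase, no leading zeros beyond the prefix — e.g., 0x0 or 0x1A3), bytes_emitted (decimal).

Answer: 2 0xA02 0

Derivation:
After char 0 ('o'=40): chars_in_quartet=1 acc=0x28 bytes_emitted=0
After char 1 ('C'=2): chars_in_quartet=2 acc=0xA02 bytes_emitted=0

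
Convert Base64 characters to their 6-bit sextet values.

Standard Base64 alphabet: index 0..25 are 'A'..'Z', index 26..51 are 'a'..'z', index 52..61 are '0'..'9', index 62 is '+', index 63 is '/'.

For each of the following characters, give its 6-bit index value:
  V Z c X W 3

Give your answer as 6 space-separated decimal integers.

'V': A..Z range, ord('V') − ord('A') = 21
'Z': A..Z range, ord('Z') − ord('A') = 25
'c': a..z range, 26 + ord('c') − ord('a') = 28
'X': A..Z range, ord('X') − ord('A') = 23
'W': A..Z range, ord('W') − ord('A') = 22
'3': 0..9 range, 52 + ord('3') − ord('0') = 55

Answer: 21 25 28 23 22 55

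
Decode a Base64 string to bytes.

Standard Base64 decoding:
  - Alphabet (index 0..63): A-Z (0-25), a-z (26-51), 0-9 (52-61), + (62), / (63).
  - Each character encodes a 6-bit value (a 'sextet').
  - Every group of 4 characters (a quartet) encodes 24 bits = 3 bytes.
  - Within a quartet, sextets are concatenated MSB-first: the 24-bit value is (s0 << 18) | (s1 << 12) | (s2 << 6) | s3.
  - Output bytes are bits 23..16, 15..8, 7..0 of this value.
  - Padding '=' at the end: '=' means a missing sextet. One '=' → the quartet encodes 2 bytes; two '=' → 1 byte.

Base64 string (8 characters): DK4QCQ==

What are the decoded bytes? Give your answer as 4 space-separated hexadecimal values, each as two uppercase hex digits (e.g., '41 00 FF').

After char 0 ('D'=3): chars_in_quartet=1 acc=0x3 bytes_emitted=0
After char 1 ('K'=10): chars_in_quartet=2 acc=0xCA bytes_emitted=0
After char 2 ('4'=56): chars_in_quartet=3 acc=0x32B8 bytes_emitted=0
After char 3 ('Q'=16): chars_in_quartet=4 acc=0xCAE10 -> emit 0C AE 10, reset; bytes_emitted=3
After char 4 ('C'=2): chars_in_quartet=1 acc=0x2 bytes_emitted=3
After char 5 ('Q'=16): chars_in_quartet=2 acc=0x90 bytes_emitted=3
Padding '==': partial quartet acc=0x90 -> emit 09; bytes_emitted=4

Answer: 0C AE 10 09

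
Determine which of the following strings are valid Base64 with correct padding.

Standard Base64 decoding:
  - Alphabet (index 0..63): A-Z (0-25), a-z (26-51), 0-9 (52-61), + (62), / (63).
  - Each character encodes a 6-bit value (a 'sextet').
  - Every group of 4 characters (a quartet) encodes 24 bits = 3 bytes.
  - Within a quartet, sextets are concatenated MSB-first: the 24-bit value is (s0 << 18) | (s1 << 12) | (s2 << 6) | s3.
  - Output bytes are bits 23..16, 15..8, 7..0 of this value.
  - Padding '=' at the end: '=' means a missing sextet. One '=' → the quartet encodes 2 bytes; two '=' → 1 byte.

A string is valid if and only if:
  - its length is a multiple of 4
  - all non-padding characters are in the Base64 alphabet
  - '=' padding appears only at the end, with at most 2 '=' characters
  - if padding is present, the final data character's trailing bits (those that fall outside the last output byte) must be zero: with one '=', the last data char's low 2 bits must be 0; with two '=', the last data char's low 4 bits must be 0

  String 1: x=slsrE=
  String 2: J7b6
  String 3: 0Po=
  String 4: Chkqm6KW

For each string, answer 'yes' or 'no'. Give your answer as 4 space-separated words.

String 1: 'x=slsrE=' → invalid (bad char(s): ['=']; '=' in middle)
String 2: 'J7b6' → valid
String 3: '0Po=' → valid
String 4: 'Chkqm6KW' → valid

Answer: no yes yes yes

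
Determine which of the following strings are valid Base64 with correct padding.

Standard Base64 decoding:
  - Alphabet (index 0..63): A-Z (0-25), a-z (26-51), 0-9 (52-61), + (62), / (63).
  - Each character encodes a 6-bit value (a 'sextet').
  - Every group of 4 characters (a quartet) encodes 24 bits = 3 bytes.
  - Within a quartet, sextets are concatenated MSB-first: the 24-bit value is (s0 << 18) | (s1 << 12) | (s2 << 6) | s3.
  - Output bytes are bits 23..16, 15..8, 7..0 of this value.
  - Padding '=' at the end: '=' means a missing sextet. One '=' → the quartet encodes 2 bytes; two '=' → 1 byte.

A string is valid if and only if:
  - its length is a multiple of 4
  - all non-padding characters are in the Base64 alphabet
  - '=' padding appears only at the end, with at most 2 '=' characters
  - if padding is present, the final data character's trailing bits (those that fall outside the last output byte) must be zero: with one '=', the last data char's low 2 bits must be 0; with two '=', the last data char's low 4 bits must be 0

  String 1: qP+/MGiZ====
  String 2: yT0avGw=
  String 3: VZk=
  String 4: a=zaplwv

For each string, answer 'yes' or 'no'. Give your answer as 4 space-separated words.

String 1: 'qP+/MGiZ====' → invalid (4 pad chars (max 2))
String 2: 'yT0avGw=' → valid
String 3: 'VZk=' → valid
String 4: 'a=zaplwv' → invalid (bad char(s): ['=']; '=' in middle)

Answer: no yes yes no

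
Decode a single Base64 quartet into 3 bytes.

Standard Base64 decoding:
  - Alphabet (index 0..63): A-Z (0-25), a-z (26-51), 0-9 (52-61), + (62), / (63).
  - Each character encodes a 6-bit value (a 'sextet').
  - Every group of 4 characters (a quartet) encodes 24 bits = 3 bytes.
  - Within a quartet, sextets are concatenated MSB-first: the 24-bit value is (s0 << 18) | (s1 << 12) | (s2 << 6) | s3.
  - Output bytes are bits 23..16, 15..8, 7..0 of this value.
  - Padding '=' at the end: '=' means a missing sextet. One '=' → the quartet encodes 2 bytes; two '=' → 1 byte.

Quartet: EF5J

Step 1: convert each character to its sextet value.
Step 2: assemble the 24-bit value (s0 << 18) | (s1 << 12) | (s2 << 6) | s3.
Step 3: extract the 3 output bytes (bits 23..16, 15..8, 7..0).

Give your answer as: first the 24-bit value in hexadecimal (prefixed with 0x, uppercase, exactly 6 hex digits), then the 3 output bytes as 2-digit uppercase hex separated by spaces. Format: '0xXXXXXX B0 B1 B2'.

Answer: 0x105E49 10 5E 49

Derivation:
Sextets: E=4, F=5, 5=57, J=9
24-bit: (4<<18) | (5<<12) | (57<<6) | 9
      = 0x100000 | 0x005000 | 0x000E40 | 0x000009
      = 0x105E49
Bytes: (v>>16)&0xFF=10, (v>>8)&0xFF=5E, v&0xFF=49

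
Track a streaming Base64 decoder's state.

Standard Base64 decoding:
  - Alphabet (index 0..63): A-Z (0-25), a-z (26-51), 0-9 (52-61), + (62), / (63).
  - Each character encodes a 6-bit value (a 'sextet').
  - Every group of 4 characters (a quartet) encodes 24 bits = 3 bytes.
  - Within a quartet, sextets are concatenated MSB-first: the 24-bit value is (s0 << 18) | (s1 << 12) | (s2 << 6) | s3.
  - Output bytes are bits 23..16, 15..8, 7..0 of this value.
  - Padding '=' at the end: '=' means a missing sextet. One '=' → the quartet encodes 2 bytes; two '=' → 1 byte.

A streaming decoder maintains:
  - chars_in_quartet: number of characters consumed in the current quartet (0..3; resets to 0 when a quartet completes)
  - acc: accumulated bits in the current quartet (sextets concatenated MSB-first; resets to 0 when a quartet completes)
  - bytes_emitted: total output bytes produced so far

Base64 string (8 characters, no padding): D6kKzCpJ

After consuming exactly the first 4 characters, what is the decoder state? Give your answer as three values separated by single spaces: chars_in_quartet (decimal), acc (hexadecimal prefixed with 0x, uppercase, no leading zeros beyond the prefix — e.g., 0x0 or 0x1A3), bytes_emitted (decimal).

Answer: 0 0x0 3

Derivation:
After char 0 ('D'=3): chars_in_quartet=1 acc=0x3 bytes_emitted=0
After char 1 ('6'=58): chars_in_quartet=2 acc=0xFA bytes_emitted=0
After char 2 ('k'=36): chars_in_quartet=3 acc=0x3EA4 bytes_emitted=0
After char 3 ('K'=10): chars_in_quartet=4 acc=0xFA90A -> emit 0F A9 0A, reset; bytes_emitted=3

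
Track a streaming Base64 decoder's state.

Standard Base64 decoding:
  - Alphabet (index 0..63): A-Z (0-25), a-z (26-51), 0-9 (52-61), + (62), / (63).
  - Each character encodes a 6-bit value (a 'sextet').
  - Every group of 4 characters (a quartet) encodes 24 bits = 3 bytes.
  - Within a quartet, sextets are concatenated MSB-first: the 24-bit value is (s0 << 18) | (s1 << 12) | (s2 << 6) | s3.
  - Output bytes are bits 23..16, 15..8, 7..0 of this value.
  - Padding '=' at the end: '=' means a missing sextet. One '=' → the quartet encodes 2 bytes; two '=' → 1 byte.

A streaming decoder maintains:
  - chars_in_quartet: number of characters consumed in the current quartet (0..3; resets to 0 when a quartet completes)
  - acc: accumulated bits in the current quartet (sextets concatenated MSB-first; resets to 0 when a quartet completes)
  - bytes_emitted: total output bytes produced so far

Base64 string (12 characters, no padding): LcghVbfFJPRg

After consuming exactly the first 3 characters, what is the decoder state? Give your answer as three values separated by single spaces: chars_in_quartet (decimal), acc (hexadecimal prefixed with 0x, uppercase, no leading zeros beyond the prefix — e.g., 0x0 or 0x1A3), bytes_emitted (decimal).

After char 0 ('L'=11): chars_in_quartet=1 acc=0xB bytes_emitted=0
After char 1 ('c'=28): chars_in_quartet=2 acc=0x2DC bytes_emitted=0
After char 2 ('g'=32): chars_in_quartet=3 acc=0xB720 bytes_emitted=0

Answer: 3 0xB720 0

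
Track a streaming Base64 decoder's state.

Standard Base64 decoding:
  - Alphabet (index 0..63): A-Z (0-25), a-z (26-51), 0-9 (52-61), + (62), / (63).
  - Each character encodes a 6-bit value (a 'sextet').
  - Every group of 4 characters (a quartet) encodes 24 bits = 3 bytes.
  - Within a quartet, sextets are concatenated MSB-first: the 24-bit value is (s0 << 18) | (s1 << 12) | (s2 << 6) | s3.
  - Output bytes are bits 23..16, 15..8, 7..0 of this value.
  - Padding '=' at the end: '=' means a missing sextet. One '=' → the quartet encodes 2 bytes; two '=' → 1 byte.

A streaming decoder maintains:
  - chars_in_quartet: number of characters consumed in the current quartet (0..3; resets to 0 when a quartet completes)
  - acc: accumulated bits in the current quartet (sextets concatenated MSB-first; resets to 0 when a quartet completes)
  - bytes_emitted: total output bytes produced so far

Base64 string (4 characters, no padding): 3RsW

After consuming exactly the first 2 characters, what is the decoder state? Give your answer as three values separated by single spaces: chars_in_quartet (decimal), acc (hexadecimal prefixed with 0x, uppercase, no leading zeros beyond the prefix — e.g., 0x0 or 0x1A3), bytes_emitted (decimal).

After char 0 ('3'=55): chars_in_quartet=1 acc=0x37 bytes_emitted=0
After char 1 ('R'=17): chars_in_quartet=2 acc=0xDD1 bytes_emitted=0

Answer: 2 0xDD1 0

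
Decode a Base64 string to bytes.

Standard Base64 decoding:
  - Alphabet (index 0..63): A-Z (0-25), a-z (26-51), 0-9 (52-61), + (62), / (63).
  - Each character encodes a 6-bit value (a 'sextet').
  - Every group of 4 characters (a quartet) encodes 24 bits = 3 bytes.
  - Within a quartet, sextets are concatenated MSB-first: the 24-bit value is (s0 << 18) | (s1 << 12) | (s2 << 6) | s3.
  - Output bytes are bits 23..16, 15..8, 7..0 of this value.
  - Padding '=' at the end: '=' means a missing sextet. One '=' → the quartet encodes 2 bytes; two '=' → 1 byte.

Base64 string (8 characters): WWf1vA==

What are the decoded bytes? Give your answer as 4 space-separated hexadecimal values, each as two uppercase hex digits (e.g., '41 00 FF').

After char 0 ('W'=22): chars_in_quartet=1 acc=0x16 bytes_emitted=0
After char 1 ('W'=22): chars_in_quartet=2 acc=0x596 bytes_emitted=0
After char 2 ('f'=31): chars_in_quartet=3 acc=0x1659F bytes_emitted=0
After char 3 ('1'=53): chars_in_quartet=4 acc=0x5967F5 -> emit 59 67 F5, reset; bytes_emitted=3
After char 4 ('v'=47): chars_in_quartet=1 acc=0x2F bytes_emitted=3
After char 5 ('A'=0): chars_in_quartet=2 acc=0xBC0 bytes_emitted=3
Padding '==': partial quartet acc=0xBC0 -> emit BC; bytes_emitted=4

Answer: 59 67 F5 BC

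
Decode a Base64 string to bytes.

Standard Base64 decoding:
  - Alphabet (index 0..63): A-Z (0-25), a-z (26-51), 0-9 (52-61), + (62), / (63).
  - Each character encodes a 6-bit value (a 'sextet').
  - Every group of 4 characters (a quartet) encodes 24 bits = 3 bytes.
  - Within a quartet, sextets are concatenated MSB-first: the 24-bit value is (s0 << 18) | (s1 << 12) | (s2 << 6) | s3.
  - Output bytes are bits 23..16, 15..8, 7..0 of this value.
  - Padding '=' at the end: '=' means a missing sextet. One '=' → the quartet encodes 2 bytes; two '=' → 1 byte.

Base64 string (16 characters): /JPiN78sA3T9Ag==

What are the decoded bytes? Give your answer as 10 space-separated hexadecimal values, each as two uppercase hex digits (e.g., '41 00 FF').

After char 0 ('/'=63): chars_in_quartet=1 acc=0x3F bytes_emitted=0
After char 1 ('J'=9): chars_in_quartet=2 acc=0xFC9 bytes_emitted=0
After char 2 ('P'=15): chars_in_quartet=3 acc=0x3F24F bytes_emitted=0
After char 3 ('i'=34): chars_in_quartet=4 acc=0xFC93E2 -> emit FC 93 E2, reset; bytes_emitted=3
After char 4 ('N'=13): chars_in_quartet=1 acc=0xD bytes_emitted=3
After char 5 ('7'=59): chars_in_quartet=2 acc=0x37B bytes_emitted=3
After char 6 ('8'=60): chars_in_quartet=3 acc=0xDEFC bytes_emitted=3
After char 7 ('s'=44): chars_in_quartet=4 acc=0x37BF2C -> emit 37 BF 2C, reset; bytes_emitted=6
After char 8 ('A'=0): chars_in_quartet=1 acc=0x0 bytes_emitted=6
After char 9 ('3'=55): chars_in_quartet=2 acc=0x37 bytes_emitted=6
After char 10 ('T'=19): chars_in_quartet=3 acc=0xDD3 bytes_emitted=6
After char 11 ('9'=61): chars_in_quartet=4 acc=0x374FD -> emit 03 74 FD, reset; bytes_emitted=9
After char 12 ('A'=0): chars_in_quartet=1 acc=0x0 bytes_emitted=9
After char 13 ('g'=32): chars_in_quartet=2 acc=0x20 bytes_emitted=9
Padding '==': partial quartet acc=0x20 -> emit 02; bytes_emitted=10

Answer: FC 93 E2 37 BF 2C 03 74 FD 02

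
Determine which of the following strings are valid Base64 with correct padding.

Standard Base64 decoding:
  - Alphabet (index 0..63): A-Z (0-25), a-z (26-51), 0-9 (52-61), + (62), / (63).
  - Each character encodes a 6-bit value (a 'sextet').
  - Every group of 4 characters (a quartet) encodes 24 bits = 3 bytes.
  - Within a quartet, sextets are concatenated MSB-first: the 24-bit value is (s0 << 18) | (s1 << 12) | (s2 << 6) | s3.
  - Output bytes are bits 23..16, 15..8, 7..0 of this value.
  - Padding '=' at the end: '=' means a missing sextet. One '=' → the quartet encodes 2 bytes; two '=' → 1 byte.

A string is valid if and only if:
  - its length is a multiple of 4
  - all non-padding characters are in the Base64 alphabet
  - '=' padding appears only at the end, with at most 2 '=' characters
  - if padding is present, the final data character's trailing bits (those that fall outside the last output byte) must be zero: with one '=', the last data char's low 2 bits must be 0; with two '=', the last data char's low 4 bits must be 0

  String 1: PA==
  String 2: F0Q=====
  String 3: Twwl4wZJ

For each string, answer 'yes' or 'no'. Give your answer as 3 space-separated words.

String 1: 'PA==' → valid
String 2: 'F0Q=====' → invalid (5 pad chars (max 2))
String 3: 'Twwl4wZJ' → valid

Answer: yes no yes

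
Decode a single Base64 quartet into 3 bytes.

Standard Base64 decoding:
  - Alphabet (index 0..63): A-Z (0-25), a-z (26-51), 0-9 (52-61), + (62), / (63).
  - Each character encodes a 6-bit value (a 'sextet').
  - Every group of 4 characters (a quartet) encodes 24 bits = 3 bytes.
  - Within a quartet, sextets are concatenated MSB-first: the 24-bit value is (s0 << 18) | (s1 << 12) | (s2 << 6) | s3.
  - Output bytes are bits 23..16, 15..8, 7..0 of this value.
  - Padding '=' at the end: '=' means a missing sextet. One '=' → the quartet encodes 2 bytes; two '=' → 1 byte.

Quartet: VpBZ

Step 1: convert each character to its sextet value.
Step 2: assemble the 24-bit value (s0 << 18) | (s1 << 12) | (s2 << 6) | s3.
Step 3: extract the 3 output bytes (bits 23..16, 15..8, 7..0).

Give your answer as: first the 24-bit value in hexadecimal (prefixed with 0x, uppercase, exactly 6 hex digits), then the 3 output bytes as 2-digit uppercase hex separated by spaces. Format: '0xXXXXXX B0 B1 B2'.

Sextets: V=21, p=41, B=1, Z=25
24-bit: (21<<18) | (41<<12) | (1<<6) | 25
      = 0x540000 | 0x029000 | 0x000040 | 0x000019
      = 0x569059
Bytes: (v>>16)&0xFF=56, (v>>8)&0xFF=90, v&0xFF=59

Answer: 0x569059 56 90 59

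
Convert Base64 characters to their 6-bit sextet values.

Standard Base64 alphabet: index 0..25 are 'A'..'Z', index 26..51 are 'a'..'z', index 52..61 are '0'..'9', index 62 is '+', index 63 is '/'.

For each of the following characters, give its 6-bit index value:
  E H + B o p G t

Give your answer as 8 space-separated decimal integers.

Answer: 4 7 62 1 40 41 6 45

Derivation:
'E': A..Z range, ord('E') − ord('A') = 4
'H': A..Z range, ord('H') − ord('A') = 7
'+': index 62
'B': A..Z range, ord('B') − ord('A') = 1
'o': a..z range, 26 + ord('o') − ord('a') = 40
'p': a..z range, 26 + ord('p') − ord('a') = 41
'G': A..Z range, ord('G') − ord('A') = 6
't': a..z range, 26 + ord('t') − ord('a') = 45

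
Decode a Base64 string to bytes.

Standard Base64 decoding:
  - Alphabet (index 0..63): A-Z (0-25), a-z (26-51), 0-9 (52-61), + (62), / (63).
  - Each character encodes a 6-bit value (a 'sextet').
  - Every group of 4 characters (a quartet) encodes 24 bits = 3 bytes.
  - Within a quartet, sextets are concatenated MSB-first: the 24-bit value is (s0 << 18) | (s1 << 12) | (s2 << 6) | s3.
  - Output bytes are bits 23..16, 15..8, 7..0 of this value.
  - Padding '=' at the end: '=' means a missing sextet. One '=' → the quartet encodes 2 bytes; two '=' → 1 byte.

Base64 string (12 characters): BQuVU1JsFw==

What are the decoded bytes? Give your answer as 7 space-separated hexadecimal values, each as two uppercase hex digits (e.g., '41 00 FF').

After char 0 ('B'=1): chars_in_quartet=1 acc=0x1 bytes_emitted=0
After char 1 ('Q'=16): chars_in_quartet=2 acc=0x50 bytes_emitted=0
After char 2 ('u'=46): chars_in_quartet=3 acc=0x142E bytes_emitted=0
After char 3 ('V'=21): chars_in_quartet=4 acc=0x50B95 -> emit 05 0B 95, reset; bytes_emitted=3
After char 4 ('U'=20): chars_in_quartet=1 acc=0x14 bytes_emitted=3
After char 5 ('1'=53): chars_in_quartet=2 acc=0x535 bytes_emitted=3
After char 6 ('J'=9): chars_in_quartet=3 acc=0x14D49 bytes_emitted=3
After char 7 ('s'=44): chars_in_quartet=4 acc=0x53526C -> emit 53 52 6C, reset; bytes_emitted=6
After char 8 ('F'=5): chars_in_quartet=1 acc=0x5 bytes_emitted=6
After char 9 ('w'=48): chars_in_quartet=2 acc=0x170 bytes_emitted=6
Padding '==': partial quartet acc=0x170 -> emit 17; bytes_emitted=7

Answer: 05 0B 95 53 52 6C 17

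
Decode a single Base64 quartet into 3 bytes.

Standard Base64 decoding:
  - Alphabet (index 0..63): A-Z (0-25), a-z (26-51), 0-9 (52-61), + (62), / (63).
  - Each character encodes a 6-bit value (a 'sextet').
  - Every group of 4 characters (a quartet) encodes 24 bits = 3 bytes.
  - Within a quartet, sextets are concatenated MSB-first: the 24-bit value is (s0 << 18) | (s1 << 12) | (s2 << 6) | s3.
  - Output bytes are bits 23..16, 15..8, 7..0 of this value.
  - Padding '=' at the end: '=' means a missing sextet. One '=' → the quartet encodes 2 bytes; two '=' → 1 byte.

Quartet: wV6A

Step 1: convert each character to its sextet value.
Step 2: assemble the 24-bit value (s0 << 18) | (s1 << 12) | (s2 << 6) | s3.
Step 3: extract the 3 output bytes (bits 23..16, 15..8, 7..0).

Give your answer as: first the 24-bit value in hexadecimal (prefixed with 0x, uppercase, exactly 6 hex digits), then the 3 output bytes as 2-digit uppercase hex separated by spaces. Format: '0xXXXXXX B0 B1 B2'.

Answer: 0xC15E80 C1 5E 80

Derivation:
Sextets: w=48, V=21, 6=58, A=0
24-bit: (48<<18) | (21<<12) | (58<<6) | 0
      = 0xC00000 | 0x015000 | 0x000E80 | 0x000000
      = 0xC15E80
Bytes: (v>>16)&0xFF=C1, (v>>8)&0xFF=5E, v&0xFF=80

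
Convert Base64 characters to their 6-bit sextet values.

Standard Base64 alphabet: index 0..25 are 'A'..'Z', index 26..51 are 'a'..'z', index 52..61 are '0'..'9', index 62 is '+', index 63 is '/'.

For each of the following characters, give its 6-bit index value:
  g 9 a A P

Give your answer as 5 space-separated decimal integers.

'g': a..z range, 26 + ord('g') − ord('a') = 32
'9': 0..9 range, 52 + ord('9') − ord('0') = 61
'a': a..z range, 26 + ord('a') − ord('a') = 26
'A': A..Z range, ord('A') − ord('A') = 0
'P': A..Z range, ord('P') − ord('A') = 15

Answer: 32 61 26 0 15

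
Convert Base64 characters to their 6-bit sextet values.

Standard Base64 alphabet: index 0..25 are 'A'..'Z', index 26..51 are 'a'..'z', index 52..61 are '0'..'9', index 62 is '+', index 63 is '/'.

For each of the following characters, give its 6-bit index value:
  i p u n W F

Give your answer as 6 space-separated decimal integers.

'i': a..z range, 26 + ord('i') − ord('a') = 34
'p': a..z range, 26 + ord('p') − ord('a') = 41
'u': a..z range, 26 + ord('u') − ord('a') = 46
'n': a..z range, 26 + ord('n') − ord('a') = 39
'W': A..Z range, ord('W') − ord('A') = 22
'F': A..Z range, ord('F') − ord('A') = 5

Answer: 34 41 46 39 22 5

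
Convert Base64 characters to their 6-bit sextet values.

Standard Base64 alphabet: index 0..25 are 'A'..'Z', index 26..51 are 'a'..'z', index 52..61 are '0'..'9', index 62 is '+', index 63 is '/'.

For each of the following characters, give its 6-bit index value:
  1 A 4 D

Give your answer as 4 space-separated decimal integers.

'1': 0..9 range, 52 + ord('1') − ord('0') = 53
'A': A..Z range, ord('A') − ord('A') = 0
'4': 0..9 range, 52 + ord('4') − ord('0') = 56
'D': A..Z range, ord('D') − ord('A') = 3

Answer: 53 0 56 3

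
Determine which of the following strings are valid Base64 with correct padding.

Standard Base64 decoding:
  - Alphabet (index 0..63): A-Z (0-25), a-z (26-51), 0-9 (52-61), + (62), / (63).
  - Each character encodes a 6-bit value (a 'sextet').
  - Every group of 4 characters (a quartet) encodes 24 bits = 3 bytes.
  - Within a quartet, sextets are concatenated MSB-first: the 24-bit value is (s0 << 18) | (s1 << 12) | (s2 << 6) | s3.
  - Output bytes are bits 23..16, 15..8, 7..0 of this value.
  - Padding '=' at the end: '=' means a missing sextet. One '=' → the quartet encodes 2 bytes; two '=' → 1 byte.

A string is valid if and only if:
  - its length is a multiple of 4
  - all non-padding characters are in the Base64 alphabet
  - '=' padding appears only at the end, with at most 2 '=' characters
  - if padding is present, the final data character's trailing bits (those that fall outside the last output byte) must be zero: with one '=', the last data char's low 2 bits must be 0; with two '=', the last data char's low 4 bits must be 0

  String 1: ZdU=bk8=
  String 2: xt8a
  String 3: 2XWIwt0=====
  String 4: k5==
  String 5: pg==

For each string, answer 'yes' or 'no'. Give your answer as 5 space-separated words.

Answer: no yes no no yes

Derivation:
String 1: 'ZdU=bk8=' → invalid (bad char(s): ['=']; '=' in middle)
String 2: 'xt8a' → valid
String 3: '2XWIwt0=====' → invalid (5 pad chars (max 2))
String 4: 'k5==' → invalid (bad trailing bits)
String 5: 'pg==' → valid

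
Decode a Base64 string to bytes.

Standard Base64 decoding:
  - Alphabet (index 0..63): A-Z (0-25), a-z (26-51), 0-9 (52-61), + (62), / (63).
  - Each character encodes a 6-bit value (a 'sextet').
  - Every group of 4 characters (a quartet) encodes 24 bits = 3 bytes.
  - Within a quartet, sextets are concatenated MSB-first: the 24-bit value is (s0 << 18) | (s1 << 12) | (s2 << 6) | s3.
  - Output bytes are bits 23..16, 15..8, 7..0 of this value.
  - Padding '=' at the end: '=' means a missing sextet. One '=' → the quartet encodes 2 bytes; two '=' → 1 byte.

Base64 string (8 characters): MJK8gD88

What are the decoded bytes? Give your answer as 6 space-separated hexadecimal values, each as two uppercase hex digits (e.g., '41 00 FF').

Answer: 30 92 BC 80 3F 3C

Derivation:
After char 0 ('M'=12): chars_in_quartet=1 acc=0xC bytes_emitted=0
After char 1 ('J'=9): chars_in_quartet=2 acc=0x309 bytes_emitted=0
After char 2 ('K'=10): chars_in_quartet=3 acc=0xC24A bytes_emitted=0
After char 3 ('8'=60): chars_in_quartet=4 acc=0x3092BC -> emit 30 92 BC, reset; bytes_emitted=3
After char 4 ('g'=32): chars_in_quartet=1 acc=0x20 bytes_emitted=3
After char 5 ('D'=3): chars_in_quartet=2 acc=0x803 bytes_emitted=3
After char 6 ('8'=60): chars_in_quartet=3 acc=0x200FC bytes_emitted=3
After char 7 ('8'=60): chars_in_quartet=4 acc=0x803F3C -> emit 80 3F 3C, reset; bytes_emitted=6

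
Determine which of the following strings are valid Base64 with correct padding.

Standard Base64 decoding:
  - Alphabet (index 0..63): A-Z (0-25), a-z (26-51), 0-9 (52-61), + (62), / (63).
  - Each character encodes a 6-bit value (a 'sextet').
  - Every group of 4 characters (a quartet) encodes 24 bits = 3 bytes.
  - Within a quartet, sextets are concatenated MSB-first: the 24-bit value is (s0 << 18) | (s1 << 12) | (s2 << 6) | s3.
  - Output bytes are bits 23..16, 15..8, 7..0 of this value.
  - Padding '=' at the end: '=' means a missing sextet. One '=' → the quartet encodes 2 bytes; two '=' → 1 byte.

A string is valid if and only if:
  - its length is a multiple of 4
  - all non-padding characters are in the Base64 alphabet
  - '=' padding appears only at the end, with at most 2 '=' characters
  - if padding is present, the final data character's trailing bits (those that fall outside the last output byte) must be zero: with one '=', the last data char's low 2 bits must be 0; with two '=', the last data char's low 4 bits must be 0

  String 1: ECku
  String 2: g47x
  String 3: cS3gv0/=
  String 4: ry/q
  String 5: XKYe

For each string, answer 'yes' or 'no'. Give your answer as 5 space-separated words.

Answer: yes yes no yes yes

Derivation:
String 1: 'ECku' → valid
String 2: 'g47x' → valid
String 3: 'cS3gv0/=' → invalid (bad trailing bits)
String 4: 'ry/q' → valid
String 5: 'XKYe' → valid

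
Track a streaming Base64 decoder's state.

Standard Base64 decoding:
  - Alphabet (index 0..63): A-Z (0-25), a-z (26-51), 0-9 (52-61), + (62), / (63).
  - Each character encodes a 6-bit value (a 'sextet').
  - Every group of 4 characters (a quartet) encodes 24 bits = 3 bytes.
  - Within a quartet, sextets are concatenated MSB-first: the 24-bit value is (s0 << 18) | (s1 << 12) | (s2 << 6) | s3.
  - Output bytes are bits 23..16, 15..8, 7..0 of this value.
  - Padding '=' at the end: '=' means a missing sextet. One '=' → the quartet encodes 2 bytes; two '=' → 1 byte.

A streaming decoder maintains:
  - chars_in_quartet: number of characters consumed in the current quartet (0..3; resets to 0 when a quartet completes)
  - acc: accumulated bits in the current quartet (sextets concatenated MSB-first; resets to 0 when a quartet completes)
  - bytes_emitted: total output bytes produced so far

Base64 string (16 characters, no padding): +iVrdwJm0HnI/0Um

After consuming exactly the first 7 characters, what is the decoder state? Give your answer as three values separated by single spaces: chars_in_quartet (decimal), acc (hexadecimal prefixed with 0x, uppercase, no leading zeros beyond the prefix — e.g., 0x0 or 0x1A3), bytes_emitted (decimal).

Answer: 3 0x1DC09 3

Derivation:
After char 0 ('+'=62): chars_in_quartet=1 acc=0x3E bytes_emitted=0
After char 1 ('i'=34): chars_in_quartet=2 acc=0xFA2 bytes_emitted=0
After char 2 ('V'=21): chars_in_quartet=3 acc=0x3E895 bytes_emitted=0
After char 3 ('r'=43): chars_in_quartet=4 acc=0xFA256B -> emit FA 25 6B, reset; bytes_emitted=3
After char 4 ('d'=29): chars_in_quartet=1 acc=0x1D bytes_emitted=3
After char 5 ('w'=48): chars_in_quartet=2 acc=0x770 bytes_emitted=3
After char 6 ('J'=9): chars_in_quartet=3 acc=0x1DC09 bytes_emitted=3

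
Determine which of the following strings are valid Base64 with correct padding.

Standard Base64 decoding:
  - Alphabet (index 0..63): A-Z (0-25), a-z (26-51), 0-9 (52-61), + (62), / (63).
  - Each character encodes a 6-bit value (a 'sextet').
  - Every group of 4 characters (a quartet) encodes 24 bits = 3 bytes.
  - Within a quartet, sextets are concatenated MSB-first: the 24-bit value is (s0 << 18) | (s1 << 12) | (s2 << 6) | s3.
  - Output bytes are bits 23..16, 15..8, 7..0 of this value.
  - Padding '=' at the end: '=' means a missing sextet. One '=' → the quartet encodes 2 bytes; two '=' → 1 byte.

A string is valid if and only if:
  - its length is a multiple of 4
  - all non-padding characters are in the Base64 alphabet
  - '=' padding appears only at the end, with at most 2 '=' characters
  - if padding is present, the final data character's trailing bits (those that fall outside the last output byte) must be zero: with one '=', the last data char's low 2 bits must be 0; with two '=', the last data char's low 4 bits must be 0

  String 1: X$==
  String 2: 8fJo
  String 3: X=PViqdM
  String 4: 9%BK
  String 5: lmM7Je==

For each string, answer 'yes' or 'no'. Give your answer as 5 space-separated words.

String 1: 'X$==' → invalid (bad char(s): ['$'])
String 2: '8fJo' → valid
String 3: 'X=PViqdM' → invalid (bad char(s): ['=']; '=' in middle)
String 4: '9%BK' → invalid (bad char(s): ['%'])
String 5: 'lmM7Je==' → invalid (bad trailing bits)

Answer: no yes no no no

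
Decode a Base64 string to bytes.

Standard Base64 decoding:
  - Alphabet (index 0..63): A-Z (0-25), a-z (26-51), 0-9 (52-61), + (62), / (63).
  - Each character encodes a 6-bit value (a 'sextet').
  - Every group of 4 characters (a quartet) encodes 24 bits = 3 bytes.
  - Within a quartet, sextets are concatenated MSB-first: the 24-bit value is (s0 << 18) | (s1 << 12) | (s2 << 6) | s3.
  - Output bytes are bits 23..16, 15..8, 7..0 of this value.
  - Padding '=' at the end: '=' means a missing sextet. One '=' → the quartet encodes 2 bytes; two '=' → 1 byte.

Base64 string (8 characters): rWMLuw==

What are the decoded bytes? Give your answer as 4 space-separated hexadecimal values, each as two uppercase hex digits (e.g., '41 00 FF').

Answer: AD 63 0B BB

Derivation:
After char 0 ('r'=43): chars_in_quartet=1 acc=0x2B bytes_emitted=0
After char 1 ('W'=22): chars_in_quartet=2 acc=0xAD6 bytes_emitted=0
After char 2 ('M'=12): chars_in_quartet=3 acc=0x2B58C bytes_emitted=0
After char 3 ('L'=11): chars_in_quartet=4 acc=0xAD630B -> emit AD 63 0B, reset; bytes_emitted=3
After char 4 ('u'=46): chars_in_quartet=1 acc=0x2E bytes_emitted=3
After char 5 ('w'=48): chars_in_quartet=2 acc=0xBB0 bytes_emitted=3
Padding '==': partial quartet acc=0xBB0 -> emit BB; bytes_emitted=4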